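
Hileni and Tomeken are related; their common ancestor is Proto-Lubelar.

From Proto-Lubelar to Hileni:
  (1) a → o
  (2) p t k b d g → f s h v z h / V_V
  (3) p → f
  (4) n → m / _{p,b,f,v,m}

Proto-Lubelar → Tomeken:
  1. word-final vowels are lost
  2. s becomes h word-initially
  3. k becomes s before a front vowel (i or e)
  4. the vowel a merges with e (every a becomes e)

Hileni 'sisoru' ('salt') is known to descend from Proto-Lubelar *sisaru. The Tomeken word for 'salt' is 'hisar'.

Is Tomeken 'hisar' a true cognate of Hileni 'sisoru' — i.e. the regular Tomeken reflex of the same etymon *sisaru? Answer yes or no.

no

Derive the expected Tomeken reflex of *sisaru:
Tomeken: *sisaru > sisar > hisar > hiser  (by apocope, debuccalisation, vowel merger)
The regular Tomeken reflex would be 'hiser', but the attested form is 'hisar'. The correspondence is irregular, so they are not cognates (the Tomeken form has a different source).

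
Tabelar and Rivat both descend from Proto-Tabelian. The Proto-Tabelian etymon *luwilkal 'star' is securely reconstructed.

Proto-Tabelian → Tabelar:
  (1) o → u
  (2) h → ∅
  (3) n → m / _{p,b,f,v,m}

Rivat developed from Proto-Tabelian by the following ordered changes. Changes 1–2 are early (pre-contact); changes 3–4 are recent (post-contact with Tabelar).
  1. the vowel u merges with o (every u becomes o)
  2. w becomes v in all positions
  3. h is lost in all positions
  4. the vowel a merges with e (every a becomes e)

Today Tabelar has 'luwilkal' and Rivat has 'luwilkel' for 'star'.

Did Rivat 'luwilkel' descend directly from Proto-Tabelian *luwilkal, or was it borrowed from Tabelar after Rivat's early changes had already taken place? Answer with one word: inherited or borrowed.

If inherited, *luwilkal would pass through all of Rivat's changes:
Rivat: start from *luwilkal.
  rule 1 (vowel merger): luwilkal → lowilkal
  rule 2 (unconditioned shift): lowilkal → lovilkal
  rule 3: no change — lovilkal
  rule 4 (vowel merger): lovilkal → lovilkel
  ⇒ Rivat lovilkel
If borrowed from Tabelar 'luwilkal' after the early changes, it would undergo only the recent ones:
  rule 3 (h-loss): no change (luwilkal)
  rule 4 (vowel merger): luwilkal → luwilkel
  ⇒ as a loan: luwilkel
Rivat 'luwilkel' matches the loan outcome 'luwilkel', not the inherited 'lovilkel' — it skipped the early Rivat changes, so it was borrowed from Tabelar.

borrowed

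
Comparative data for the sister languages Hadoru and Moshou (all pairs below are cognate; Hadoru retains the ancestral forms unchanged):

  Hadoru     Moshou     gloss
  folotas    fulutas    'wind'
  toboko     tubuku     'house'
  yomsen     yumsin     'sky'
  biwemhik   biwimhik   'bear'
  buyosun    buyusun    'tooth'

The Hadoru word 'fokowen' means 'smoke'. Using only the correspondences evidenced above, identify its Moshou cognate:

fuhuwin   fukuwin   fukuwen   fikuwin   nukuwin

fukuwin

folotas ~ fulutas, toboko ~ tubuku — Hadoru o corresponds to Moshou u after a consonant, before a consonant other than r, m, n, p, b, f, v.
yomsen ~ yumsin — Hadoru e corresponds to Moshou i after a consonant, before a nasal.
Applying these to Hadoru 'fokowen':
  fokowen → fukowen   (o→u after a consonant, before a consonant other than r, m, n, p, b, f, v)
  fukowen → fukuwen   (o→u after a consonant, before a consonant other than r, m, n, p, b, f, v)
  fukuwen → fukuwin   (e→i after a consonant, before a nasal)
So the Moshou cognate is 'fukuwin'.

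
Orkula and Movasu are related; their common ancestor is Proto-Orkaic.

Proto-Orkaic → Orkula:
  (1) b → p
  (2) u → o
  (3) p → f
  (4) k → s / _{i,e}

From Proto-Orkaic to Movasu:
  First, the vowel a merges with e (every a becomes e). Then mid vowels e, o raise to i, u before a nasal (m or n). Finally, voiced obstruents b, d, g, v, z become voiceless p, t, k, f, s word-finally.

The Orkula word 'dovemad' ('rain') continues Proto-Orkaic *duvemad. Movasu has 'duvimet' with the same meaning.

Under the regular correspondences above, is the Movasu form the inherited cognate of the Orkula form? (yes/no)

Derive the expected Movasu reflex of *duvemad:
Movasu: start from *duvemad.
  rule 1 (vowel merger): duvemad → duvemed
  rule 2 (pre-nasal raising): duvemed → duvimed
  rule 3 (final devoicing): duvimed → duvimet
  ⇒ Movasu duvimet
Movasu 'duvimet' matches the regular reflex exactly, so the pair is cognate.

yes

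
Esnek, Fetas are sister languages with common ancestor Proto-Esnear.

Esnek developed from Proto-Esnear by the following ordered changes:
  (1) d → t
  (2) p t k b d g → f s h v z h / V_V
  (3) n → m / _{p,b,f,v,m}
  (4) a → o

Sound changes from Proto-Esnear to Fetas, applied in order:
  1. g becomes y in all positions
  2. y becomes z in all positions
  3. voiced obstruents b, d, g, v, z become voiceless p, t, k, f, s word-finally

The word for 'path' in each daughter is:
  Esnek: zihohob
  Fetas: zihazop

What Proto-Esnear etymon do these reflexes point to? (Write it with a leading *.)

*zihagob

Position 4: Esnek has o, Fetas has a. Fetas preserves a here (none of its changes turn any other segment into a), so the proto-segment is *a.
Position 7: Esnek has b, Fetas has p. Esnek preserves b here (none of its changes turn any other segment into b), so the proto-segment is *b.
Position 5: Esnek has h, Fetas has z. Taking the neighbouring segments as reconstructed: Esnek h could go back to *k or *g or *h; Fetas z could go back to *g or *z or *y — the one source consistent with every daughter is *g.
Continuing position by position gives *zihagob; check it forward:
Esnek: *zihagob > zihahob > zihohob  (by intervocalic lenition, vowel merger)
Fetas: start from *zihagob.
  rule 1 (unconditioned shift): zihagob → zihayob
  rule 2 (unconditioned shift): zihayob → zihazob
  rule 3 (final devoicing): zihazob → zihazop
  ⇒ Fetas zihazop
*zihagob is the unique common source.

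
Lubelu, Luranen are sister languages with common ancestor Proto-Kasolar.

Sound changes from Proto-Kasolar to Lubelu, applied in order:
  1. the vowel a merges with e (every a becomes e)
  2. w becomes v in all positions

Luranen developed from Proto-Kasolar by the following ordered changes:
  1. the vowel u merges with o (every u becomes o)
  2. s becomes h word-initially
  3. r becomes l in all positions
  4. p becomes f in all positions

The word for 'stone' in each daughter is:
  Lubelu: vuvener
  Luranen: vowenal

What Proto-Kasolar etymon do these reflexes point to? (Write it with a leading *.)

*vuwenar

Position 6: Lubelu has e, Luranen has a. Luranen preserves a here (none of its changes turn any other segment into a), so the proto-segment is *a.
Position 3: Lubelu has v, Luranen has w. Luranen preserves w here (none of its changes turn any other segment into w), so the proto-segment is *w.
Position 2: Lubelu has u, Luranen has o. Lubelu preserves u here (none of its changes turn any other segment into u), so the proto-segment is *u.
This points to *vuwenar. Verify forward in each daughter:
Lubelu: start from *vuwenar.
  rule 1 (vowel merger): vuwenar → vuwener
  rule 2 (unconditioned shift): vuwener → vuvener
  ⇒ Lubelu vuvener
Luranen: start from *vuwenar.
  rule 1 (vowel merger): vuwenar → vowenar
  rule 2: no change — vowenar
  rule 3 (unconditioned shift): vowenar → vowenal
  rule 4: no change — vowenal
  ⇒ Luranen vowenal
No other proto-form is consistent with every reflex, so the reconstruction is *vuwenar.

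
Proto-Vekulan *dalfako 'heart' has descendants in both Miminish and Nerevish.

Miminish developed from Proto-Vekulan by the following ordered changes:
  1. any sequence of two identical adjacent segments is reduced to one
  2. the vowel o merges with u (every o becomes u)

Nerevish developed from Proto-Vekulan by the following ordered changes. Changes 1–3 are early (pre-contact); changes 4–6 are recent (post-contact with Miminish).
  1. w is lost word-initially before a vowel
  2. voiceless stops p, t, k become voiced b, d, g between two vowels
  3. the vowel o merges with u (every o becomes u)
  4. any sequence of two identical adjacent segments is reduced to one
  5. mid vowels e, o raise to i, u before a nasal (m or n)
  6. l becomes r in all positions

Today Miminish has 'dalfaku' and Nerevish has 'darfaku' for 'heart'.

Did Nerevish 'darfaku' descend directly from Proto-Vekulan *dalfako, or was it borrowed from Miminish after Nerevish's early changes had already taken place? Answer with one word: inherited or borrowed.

borrowed

If inherited, *dalfako would pass through all of Nerevish's changes:
Nerevish: *dalfako > dalfago > dalfagu > darfagu  (by intervocalic voicing, vowel merger, unconditioned shift)
If borrowed from Miminish 'dalfaku' after the early changes, it would undergo only the recent ones:
  rule 4 (degemination): no change (dalfaku)
  rule 5 (pre-nasal raising): no change (dalfaku)
  rule 6 (unconditioned shift): dalfaku → darfaku
  ⇒ as a loan: darfaku
Nerevish 'darfaku' matches the loan outcome 'darfaku', not the inherited 'darfagu' — it skipped the early Nerevish changes, so it was borrowed from Miminish.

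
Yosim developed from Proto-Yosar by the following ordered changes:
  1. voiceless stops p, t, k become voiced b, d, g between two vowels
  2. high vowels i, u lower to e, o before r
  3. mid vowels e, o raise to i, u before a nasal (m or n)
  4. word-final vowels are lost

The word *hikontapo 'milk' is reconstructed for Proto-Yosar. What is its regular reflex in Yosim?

higuntab

Yosim: start from *hikontapo.
  rule 1 (intervocalic voicing): hikontapo → higontabo
  rule 2: no change — higontabo
  rule 3 (pre-nasal raising): higontabo → higuntabo
  rule 4 (apocope): higuntabo → higuntab
  ⇒ Yosim higuntab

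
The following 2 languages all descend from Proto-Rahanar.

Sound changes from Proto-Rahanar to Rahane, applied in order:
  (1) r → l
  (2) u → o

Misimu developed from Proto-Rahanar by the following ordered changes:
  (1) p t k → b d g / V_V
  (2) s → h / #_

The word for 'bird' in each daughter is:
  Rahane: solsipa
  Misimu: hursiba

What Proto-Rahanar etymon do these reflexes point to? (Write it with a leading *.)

*sursipa

Position 6: Rahane has p, Misimu has b. Rahane preserves p here (none of its changes turn any other segment into p), so the proto-segment is *p.
Position 3: Rahane has l, Misimu has r. Misimu preserves r here (none of its changes turn any other segment into r), so the proto-segment is *r.
Position 1: Rahane has s, Misimu has h. Rahane preserves s here (none of its changes turn any other segment into s), so the proto-segment is *s.
Verify the candidate proto-form against each daughter:
Rahane: *sursipa > sulsipa > solsipa  (by unconditioned shift, vowel merger)
Misimu: *sursipa
  sursipa → sursiba   [intervocalic voicing]
  sursiba → hursiba   [debuccalisation]
  giving Misimu hursiba.
No other proto-form is consistent with every reflex, so the reconstruction is *sursipa.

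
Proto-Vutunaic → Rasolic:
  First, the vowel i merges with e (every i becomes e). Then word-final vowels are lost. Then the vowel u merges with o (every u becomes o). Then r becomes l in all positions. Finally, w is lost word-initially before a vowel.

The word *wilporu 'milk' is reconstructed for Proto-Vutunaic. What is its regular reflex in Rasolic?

Rasolic: start from *wilporu.
  rule 1 (vowel merger): wilporu → welporu
  rule 2 (apocope): welporu → welpor
  rule 3: no change — welpor
  rule 4 (unconditioned shift): welpor → welpol
  rule 5 (glide loss): welpol → elpol
  ⇒ Rasolic elpol

elpol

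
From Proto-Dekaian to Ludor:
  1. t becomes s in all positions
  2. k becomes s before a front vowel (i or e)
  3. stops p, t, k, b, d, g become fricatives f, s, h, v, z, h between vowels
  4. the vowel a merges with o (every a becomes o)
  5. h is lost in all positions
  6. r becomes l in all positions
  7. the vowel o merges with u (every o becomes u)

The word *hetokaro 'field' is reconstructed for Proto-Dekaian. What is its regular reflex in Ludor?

esuulu

Ludor: start from *hetokaro.
  rule 1 (unconditioned shift): hetokaro → hesokaro
  rule 2: no change — hesokaro
  rule 3 (intervocalic lenition): hesokaro → hesoharo
  rule 4 (vowel merger): hesoharo → hesohoro
  rule 5 (h-loss): hesohoro → esooro
  rule 6 (unconditioned shift): esooro → esoolo
  rule 7 (vowel merger): esoolo → esuulu
  ⇒ Ludor esuulu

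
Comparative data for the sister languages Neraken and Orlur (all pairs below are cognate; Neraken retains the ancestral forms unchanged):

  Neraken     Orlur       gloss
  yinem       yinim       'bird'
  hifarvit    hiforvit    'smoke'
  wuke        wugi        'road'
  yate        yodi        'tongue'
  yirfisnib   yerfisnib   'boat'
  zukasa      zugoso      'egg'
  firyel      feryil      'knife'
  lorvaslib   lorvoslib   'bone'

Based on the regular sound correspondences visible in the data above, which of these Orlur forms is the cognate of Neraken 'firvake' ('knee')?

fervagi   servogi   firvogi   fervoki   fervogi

yirfisnib ~ yerfisnib, firyel ~ feryil — Neraken i corresponds to Orlur e after a consonant, before r.
yate ~ yodi, zukasa ~ zugoso — Neraken a corresponds to Orlur o after a consonant, before a consonant other than r, m, n, p, b, f, v.
wuke ~ wugi — Neraken k corresponds to Orlur g between vowels (before a front vowel).
wuke ~ wugi, yate ~ yodi — Neraken e corresponds to Orlur i word-finally.
Applying these to Neraken 'firvake':
  firvake → fervake   (i→e after a consonant, before r)
  fervake → fervoke   (a→o after a consonant, before a consonant other than r, m, n, p, b, f, v)
  fervoke → fervoge   (k→g between vowels (before a front vowel))
  fervoge → fervogi   (e→i word-finally)
So the Orlur cognate is 'fervogi'.

fervogi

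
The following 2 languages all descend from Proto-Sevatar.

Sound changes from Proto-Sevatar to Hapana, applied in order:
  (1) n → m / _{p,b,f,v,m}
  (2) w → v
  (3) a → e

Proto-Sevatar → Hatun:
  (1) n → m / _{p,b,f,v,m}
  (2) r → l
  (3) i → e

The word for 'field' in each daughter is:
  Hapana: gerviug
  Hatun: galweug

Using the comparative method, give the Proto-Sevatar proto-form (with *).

Position 5: Hapana has i, Hatun has e. Hapana preserves i here (none of its changes turn any other segment into i), so the proto-segment is *i.
Position 4: Hapana has v, Hatun has w. Hatun preserves w here (none of its changes turn any other segment into w), so the proto-segment is *w.
Verify the candidate proto-form against each daughter:
Hapana: *garwiug > garviug > gerviug  (by unconditioned shift, vowel merger)
Hatun: *garwiug > galwiug > galweug  (by unconditioned shift, vowel merger)
No other proto-form is consistent with every reflex, so the reconstruction is *garwiug.

*garwiug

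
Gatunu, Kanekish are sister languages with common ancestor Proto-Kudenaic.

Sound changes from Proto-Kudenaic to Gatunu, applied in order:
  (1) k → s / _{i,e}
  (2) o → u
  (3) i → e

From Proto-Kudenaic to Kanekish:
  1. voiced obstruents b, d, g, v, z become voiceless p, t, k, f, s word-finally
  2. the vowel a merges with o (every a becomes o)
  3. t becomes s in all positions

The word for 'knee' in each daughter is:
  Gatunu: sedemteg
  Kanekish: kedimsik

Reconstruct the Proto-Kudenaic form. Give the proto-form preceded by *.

Position 8: Gatunu has g, Kanekish has k. Gatunu preserves g here (none of its changes turn any other segment into g), so the proto-segment is *g.
Position 7: Gatunu has e, Kanekish has i. Kanekish preserves i here (none of its changes turn any other segment into i), so the proto-segment is *i.
This points to *kedimtig. Verify forward in each daughter:
Gatunu: *kedimtig
  kedimtig → sedimtig   [palatalisation]
  sedimtig (rule 2 does not apply)
  sedimtig → sedemteg   [vowel merger]
  giving Gatunu sedemteg.
Kanekish: *kedimtig > kedimtik > kedimsik  (by final devoicing, unconditioned shift)
Only *kedimtig yields all of Gatunu sedemteg, Kanekish kedimsik.

*kedimtig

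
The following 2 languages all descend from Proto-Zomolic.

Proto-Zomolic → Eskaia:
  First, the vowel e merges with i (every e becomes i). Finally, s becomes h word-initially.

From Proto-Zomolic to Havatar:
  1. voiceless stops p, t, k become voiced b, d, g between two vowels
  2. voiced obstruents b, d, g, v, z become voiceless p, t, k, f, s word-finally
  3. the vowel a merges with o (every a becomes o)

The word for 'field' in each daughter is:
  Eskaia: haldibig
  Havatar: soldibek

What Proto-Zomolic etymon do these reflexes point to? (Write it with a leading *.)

*saldibeg

Position 2: Eskaia has a, Havatar has o. Eskaia preserves a here (none of its changes turn any other segment into a), so the proto-segment is *a.
Position 1: Eskaia has h, Havatar has s. Taking the neighbouring segments as reconstructed: Eskaia h could go back to *s or *h; Havatar s can only go back to *s — the one source consistent with every daughter is *s.
Position 8: Eskaia has g, Havatar has k. Eskaia preserves g here (none of its changes turn any other segment into g), so the proto-segment is *g.
Verify the candidate proto-form against each daughter:
Eskaia: start from *saldibeg.
  rule 1 (vowel merger): saldibeg → saldibig
  rule 2 (debuccalisation): saldibig → haldibig
  ⇒ Eskaia haldibig
Havatar: start from *saldibeg.
  rule 1: no change — saldibeg
  rule 2 (final devoicing): saldibeg → saldibek
  rule 3 (vowel merger): saldibek → soldibek
  ⇒ Havatar soldibek
No other proto-form is consistent with every reflex, so the reconstruction is *saldibeg.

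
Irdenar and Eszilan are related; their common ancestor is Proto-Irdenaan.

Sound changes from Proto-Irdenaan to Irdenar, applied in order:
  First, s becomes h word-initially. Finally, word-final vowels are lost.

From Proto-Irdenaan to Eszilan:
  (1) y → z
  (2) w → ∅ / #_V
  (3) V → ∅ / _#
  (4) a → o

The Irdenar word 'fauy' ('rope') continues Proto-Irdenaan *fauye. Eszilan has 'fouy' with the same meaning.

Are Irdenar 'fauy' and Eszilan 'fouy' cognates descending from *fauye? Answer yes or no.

no

Derive the expected Eszilan reflex of *fauye:
Eszilan: start from *fauye.
  rule 1 (unconditioned shift): fauye → fauze
  rule 2: no change — fauze
  rule 3 (apocope): fauze → fauz
  rule 4 (vowel merger): fauz → fouz
  ⇒ Eszilan fouz
The regular Eszilan reflex would be 'fouz', but the attested form is 'fouy'. The correspondence is irregular, so they are not cognates (the Eszilan form has a different source).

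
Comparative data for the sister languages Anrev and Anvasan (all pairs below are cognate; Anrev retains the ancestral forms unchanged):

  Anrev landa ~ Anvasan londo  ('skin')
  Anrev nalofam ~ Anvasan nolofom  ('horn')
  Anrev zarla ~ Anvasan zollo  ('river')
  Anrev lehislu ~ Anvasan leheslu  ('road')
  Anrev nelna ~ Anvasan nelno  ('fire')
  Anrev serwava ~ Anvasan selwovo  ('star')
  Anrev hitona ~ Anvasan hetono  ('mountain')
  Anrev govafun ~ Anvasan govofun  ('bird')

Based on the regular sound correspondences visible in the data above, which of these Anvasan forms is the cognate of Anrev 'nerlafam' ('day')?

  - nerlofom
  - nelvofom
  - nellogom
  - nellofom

zarla ~ zollo, serwava ~ selwovo — Anrev r corresponds to Anvasan l after a vowel, before a consonant other than r, m, n, p, b, f, v.
govafun ~ govofun — Anrev a corresponds to Anvasan o after a consonant, before a labial obstruent.
nalofam ~ nolofom — Anrev a corresponds to Anvasan o after a consonant, before a nasal.
Applying these to Anrev 'nerlafam':
  nerlafam → nellafam   (r→l after a vowel, before a consonant other than r, m, n, p, b, f, v)
  nellafam → nellofam   (a→o after a consonant, before a labial obstruent)
  nellofam → nellofom   (a→o after a consonant, before a nasal)
So the Anvasan cognate is 'nellofom'.

nellofom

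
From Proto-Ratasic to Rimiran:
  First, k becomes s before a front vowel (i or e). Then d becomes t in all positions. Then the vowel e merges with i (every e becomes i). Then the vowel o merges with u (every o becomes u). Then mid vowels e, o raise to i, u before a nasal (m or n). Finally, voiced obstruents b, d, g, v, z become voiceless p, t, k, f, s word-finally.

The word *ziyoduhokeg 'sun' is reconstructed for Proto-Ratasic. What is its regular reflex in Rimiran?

ziyutuhusik

Rimiran: *ziyoduhokeg > ziyoduhoseg > ziyotuhoseg > ziyotuhosig > ziyutuhusig > ziyutuhusik  (by palatalisation, unconditioned shift, vowel merger, vowel merger, final devoicing)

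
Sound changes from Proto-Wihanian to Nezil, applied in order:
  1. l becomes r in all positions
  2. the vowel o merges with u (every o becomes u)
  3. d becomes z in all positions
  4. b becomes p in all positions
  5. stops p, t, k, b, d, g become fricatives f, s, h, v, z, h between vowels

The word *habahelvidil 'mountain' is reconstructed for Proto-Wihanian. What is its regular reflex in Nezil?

Nezil: *habahelvidil > habahervidir > habahervizir > hapahervizir > hafahervizir  (by unconditioned shift, unconditioned shift, unconditioned shift, intervocalic lenition)

hafahervizir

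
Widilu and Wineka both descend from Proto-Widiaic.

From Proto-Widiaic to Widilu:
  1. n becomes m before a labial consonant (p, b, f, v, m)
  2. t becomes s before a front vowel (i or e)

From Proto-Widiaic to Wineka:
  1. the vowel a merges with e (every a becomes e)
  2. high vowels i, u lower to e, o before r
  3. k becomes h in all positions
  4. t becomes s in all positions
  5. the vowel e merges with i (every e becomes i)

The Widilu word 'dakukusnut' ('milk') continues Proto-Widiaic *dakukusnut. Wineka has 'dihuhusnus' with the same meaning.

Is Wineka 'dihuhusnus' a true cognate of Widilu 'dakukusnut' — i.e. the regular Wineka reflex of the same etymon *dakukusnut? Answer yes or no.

Derive the expected Wineka reflex of *dakukusnut:
Wineka: start from *dakukusnut.
  rule 1 (vowel merger): dakukusnut → dekukusnut
  rule 2: no change — dekukusnut
  rule 3 (unconditioned shift): dekukusnut → dehuhusnut
  rule 4 (unconditioned shift): dehuhusnut → dehuhusnus
  rule 5 (vowel merger): dehuhusnus → dihuhusnus
  ⇒ Wineka dihuhusnus
Wineka 'dihuhusnus' matches the regular reflex exactly, so the pair is cognate.

yes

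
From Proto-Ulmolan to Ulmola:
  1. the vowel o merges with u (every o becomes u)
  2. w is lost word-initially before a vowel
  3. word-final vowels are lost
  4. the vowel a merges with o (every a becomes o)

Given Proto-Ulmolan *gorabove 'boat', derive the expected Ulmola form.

Ulmola: *gorabove > gurabuve > gurabuv > gurobuv  (by vowel merger, apocope, vowel merger)

gurobuv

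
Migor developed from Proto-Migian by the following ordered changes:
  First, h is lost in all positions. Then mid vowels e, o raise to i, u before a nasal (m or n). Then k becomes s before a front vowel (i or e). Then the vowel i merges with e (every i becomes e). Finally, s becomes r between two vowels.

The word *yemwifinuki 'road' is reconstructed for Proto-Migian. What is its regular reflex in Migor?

yemwefenure

Migor: *yemwifinuki
  yemwifinuki (rule 1 does not apply)
  yemwifinuki → yimwifinuki   [pre-nasal raising]
  yimwifinuki → yimwifinusi   [palatalisation]
  yimwifinusi → yemwefenuse   [vowel merger]
  yemwefenuse → yemwefenure   [rhotacism]
  giving Migor yemwefenure.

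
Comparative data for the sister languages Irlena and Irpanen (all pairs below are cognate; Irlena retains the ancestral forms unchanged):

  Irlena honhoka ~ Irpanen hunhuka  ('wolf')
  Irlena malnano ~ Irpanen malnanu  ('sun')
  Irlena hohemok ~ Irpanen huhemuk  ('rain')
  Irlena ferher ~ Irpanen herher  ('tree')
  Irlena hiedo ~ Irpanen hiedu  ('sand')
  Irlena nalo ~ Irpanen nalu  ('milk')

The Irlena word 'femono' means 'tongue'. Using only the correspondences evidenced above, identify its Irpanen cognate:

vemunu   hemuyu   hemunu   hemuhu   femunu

ferher ~ herher — Irlena f corresponds to Irpanen h word-initially before a front vowel.
honhoka ~ hunhuka — Irlena o corresponds to Irpanen u after a consonant, before a nasal.
malnano ~ malnanu, hiedo ~ hiedu — Irlena o corresponds to Irpanen u word-finally.
Applying these to Irlena 'femono':
  femono → hemono   (f→h word-initially before a front vowel)
  hemono → hemuno   (o→u after a consonant, before a nasal)
  hemuno → hemunu   (o→u word-finally)
So the Irpanen cognate is 'hemunu'.

hemunu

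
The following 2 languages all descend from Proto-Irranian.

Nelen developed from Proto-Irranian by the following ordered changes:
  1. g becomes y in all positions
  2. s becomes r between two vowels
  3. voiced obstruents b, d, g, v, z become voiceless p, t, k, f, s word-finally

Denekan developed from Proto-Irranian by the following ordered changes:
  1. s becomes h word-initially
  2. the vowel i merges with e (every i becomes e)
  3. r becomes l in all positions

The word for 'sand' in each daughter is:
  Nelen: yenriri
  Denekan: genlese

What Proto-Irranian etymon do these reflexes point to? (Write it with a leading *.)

Position 7: Nelen has i, Denekan has e. Nelen preserves i here (none of its changes turn any other segment into i), so the proto-segment is *i.
Position 6: Nelen has r, Denekan has s. Denekan preserves s here (none of its changes turn any other segment into s), so the proto-segment is *s.
Verify the candidate proto-form against each daughter:
Nelen: start from *genrisi.
  rule 1 (unconditioned shift): genrisi → yenrisi
  rule 2 (rhotacism): yenrisi → yenriri
  rule 3: no change — yenriri
  ⇒ Nelen yenriri
Denekan: *genrisi > genrese > genlese  (by vowel merger, unconditioned shift)
*genrisi is the unique common source.

*genrisi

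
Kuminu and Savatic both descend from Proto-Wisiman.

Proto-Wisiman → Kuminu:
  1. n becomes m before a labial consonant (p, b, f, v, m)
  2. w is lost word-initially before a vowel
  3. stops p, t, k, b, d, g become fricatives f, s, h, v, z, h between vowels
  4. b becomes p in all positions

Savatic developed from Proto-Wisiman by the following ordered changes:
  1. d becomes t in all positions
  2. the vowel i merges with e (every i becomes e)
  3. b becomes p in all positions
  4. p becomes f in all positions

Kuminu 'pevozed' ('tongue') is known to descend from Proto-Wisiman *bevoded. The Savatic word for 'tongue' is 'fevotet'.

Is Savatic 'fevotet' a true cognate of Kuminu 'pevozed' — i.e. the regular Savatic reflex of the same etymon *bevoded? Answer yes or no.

yes

Derive the expected Savatic reflex of *bevoded:
Savatic: start from *bevoded.
  rule 1 (unconditioned shift): bevoded → bevotet
  rule 2: no change — bevotet
  rule 3 (unconditioned shift): bevotet → pevotet
  rule 4 (unconditioned shift): pevotet → fevotet
  ⇒ Savatic fevotet
Savatic 'fevotet' matches the regular reflex exactly, so the pair is cognate.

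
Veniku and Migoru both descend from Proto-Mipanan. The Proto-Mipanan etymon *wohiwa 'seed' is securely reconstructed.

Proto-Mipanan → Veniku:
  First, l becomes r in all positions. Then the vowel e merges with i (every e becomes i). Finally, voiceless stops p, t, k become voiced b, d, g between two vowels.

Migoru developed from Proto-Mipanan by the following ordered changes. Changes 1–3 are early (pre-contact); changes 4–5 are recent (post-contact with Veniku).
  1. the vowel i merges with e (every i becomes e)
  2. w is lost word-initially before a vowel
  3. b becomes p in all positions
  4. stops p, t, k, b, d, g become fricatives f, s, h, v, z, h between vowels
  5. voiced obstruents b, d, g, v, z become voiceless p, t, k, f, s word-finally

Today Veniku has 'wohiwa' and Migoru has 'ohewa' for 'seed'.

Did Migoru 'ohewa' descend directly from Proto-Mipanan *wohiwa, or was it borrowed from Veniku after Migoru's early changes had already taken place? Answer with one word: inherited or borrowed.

inherited

If inherited, *wohiwa would pass through all of Migoru's changes:
Migoru: *wohiwa > wohewa > ohewa  (by vowel merger, glide loss)
If borrowed from Veniku 'wohiwa' after the early changes, it would undergo only the recent ones:
  rule 4 (intervocalic lenition): no change (wohiwa)
  rule 5 (final devoicing): no change (wohiwa)
  ⇒ as a loan: wohiwa
Migoru 'ohewa' matches the inherited outcome exactly, so it is an inherited cognate, not a loan.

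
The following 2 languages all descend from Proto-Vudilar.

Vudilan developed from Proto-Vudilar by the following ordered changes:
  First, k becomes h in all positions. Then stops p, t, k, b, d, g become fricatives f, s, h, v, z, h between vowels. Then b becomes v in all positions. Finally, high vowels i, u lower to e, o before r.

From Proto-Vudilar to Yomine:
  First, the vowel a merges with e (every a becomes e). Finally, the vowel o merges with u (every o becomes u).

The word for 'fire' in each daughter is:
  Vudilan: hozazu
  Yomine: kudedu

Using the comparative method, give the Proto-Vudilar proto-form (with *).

*kodadu

Position 4: Vudilan has a, Yomine has e. Vudilan preserves a here (none of its changes turn any other segment into a), so the proto-segment is *a.
Position 5: Vudilan has z, Yomine has d. Yomine preserves d here (none of its changes turn any other segment into d), so the proto-segment is *d.
Position 2: Vudilan has o, Yomine has u. Taking the neighbouring segments as reconstructed: Vudilan o can only go back to *o; Yomine u could go back to *o or *u — the one source consistent with every daughter is *o.
This points to *kodadu. Verify forward in each daughter:
Vudilan: *kodadu
  kodadu → hodadu   [unconditioned shift]
  hodadu → hozazu   [intervocalic lenition]
  hozazu (rule 3 does not apply)
  hozazu (rule 4 does not apply)
  giving Vudilan hozazu.
Yomine: *kodadu
  kodadu → kodedu   [vowel merger]
  kodedu → kudedu   [vowel merger]
  giving Yomine kudedu.
*kodadu is the unique common source.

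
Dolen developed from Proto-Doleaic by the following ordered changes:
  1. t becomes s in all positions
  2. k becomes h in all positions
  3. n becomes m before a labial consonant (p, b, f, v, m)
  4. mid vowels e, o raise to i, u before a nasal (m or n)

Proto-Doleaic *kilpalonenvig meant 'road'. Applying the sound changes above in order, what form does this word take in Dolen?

hilpalunimvig

Dolen: start from *kilpalonenvig.
  rule 1: no change — kilpalonenvig
  rule 2 (unconditioned shift): kilpalonenvig → hilpalonenvig
  rule 3 (nasal place assimilation): hilpalonenvig → hilpalonemvig
  rule 4 (pre-nasal raising): hilpalonemvig → hilpalunimvig
  ⇒ Dolen hilpalunimvig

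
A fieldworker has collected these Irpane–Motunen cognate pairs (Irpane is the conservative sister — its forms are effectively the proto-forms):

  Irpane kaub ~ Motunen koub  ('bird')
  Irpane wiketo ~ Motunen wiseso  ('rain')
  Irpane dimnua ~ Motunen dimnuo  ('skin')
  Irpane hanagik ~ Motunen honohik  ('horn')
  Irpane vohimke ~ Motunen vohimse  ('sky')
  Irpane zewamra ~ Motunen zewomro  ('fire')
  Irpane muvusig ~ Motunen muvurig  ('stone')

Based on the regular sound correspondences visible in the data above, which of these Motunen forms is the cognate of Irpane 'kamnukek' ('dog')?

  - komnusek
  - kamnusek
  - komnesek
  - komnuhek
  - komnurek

zewamra ~ zewomro — Irpane a corresponds to Motunen o after a consonant, before a nasal.
wiketo ~ wiseso — Irpane k corresponds to Motunen s between vowels (before a front vowel).
Applying these to Irpane 'kamnukek':
  kamnukek → komnukek   (a→o after a consonant, before a nasal)
  komnukek → komnusek   (k→s between vowels (before a front vowel))
So the Motunen cognate is 'komnusek'.

komnusek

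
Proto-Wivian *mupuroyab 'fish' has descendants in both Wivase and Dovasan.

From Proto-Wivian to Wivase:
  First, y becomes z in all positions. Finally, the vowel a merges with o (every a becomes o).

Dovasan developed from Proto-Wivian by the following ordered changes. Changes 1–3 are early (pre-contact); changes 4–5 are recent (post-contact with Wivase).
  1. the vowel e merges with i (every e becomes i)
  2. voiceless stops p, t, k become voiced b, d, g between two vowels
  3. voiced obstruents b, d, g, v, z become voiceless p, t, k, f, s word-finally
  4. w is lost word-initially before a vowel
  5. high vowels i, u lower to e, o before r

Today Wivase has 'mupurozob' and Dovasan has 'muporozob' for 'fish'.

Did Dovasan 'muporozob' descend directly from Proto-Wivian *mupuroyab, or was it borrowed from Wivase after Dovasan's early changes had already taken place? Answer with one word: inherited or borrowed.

If inherited, *mupuroyab would pass through all of Dovasan's changes:
Dovasan: *mupuroyab > muburoyab > muburoyap > muboroyap  (by intervocalic voicing, final devoicing, pre-rhotic lowering)
If borrowed from Wivase 'mupurozob' after the early changes, it would undergo only the recent ones:
  rule 4 (glide loss): no change (mupurozob)
  rule 5 (pre-rhotic lowering): mupurozob → muporozob
  ⇒ as a loan: muporozob
Dovasan 'muporozob' matches the loan outcome 'muporozob', not the inherited 'muboroyap' — it skipped the early Dovasan changes, so it was borrowed from Wivase.

borrowed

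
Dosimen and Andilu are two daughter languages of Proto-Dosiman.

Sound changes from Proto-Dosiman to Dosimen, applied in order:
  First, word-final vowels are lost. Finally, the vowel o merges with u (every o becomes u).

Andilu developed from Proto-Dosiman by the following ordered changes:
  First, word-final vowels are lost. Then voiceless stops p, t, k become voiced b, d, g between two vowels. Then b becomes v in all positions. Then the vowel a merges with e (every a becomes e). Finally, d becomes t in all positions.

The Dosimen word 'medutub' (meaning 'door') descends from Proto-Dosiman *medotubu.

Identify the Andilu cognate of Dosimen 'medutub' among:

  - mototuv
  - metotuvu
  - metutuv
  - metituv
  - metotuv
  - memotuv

Andilu: *medotubu
  medotubu → medotub   [apocope]
  medotub → medodub   [intervocalic voicing]
  medodub → medoduv   [unconditioned shift]
  medoduv (rule 4 does not apply)
  medoduv → metotuv   [unconditioned shift]
  giving Andilu metotuv.
Among the options, 'metotuv' alone shows every Andilu change applied in order.

metotuv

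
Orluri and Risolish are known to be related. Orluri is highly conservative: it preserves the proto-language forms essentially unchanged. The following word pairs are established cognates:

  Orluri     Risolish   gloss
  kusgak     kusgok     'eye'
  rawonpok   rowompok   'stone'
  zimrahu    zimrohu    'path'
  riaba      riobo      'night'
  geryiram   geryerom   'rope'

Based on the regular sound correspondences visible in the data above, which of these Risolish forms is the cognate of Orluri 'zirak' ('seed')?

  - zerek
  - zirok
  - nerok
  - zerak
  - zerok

geryiram ~ geryerom — Orluri i corresponds to Risolish e after a consonant, before r.
kusgak ~ kusgok, rawonpok ~ rowompok — Orluri a corresponds to Risolish o after a consonant, before a consonant other than r, m, n, p, b, f, v.
Applying these to Orluri 'zirak':
  zirak → zerak   (i→e after a consonant, before r)
  zerak → zerok   (a→o after a consonant, before a consonant other than r, m, n, p, b, f, v)
So the Risolish cognate is 'zerok'.

zerok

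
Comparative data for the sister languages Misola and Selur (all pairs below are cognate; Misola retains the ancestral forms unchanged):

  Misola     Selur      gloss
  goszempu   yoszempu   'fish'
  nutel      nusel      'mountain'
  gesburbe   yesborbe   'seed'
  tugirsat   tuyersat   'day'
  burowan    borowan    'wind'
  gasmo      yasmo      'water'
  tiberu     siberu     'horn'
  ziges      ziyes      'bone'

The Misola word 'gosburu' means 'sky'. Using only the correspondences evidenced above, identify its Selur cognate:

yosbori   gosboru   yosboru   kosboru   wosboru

goszempu ~ yoszempu — Misola g corresponds to Selur y word-initially before a back vowel.
gesburbe ~ yesborbe, burowan ~ borowan — Misola u corresponds to Selur o after a consonant, before r.
Applying these to Misola 'gosburu':
  gosburu → yosburu   (g→y word-initially before a back vowel)
  yosburu → yosboru   (u→o after a consonant, before r)
So the Selur cognate is 'yosboru'.

yosboru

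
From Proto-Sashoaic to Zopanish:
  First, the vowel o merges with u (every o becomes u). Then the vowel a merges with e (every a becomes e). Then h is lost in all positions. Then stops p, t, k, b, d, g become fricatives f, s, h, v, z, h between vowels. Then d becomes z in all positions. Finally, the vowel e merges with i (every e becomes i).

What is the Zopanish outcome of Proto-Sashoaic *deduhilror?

Zopanish: start from *deduhilror.
  rule 1 (vowel merger): deduhilror → deduhilrur
  rule 2: no change — deduhilrur
  rule 3 (h-loss): deduhilrur → deduilrur
  rule 4 (intervocalic lenition): deduilrur → dezuilrur
  rule 5 (unconditioned shift): dezuilrur → zezuilrur
  rule 6 (vowel merger): zezuilrur → zizuilrur
  ⇒ Zopanish zizuilrur

zizuilrur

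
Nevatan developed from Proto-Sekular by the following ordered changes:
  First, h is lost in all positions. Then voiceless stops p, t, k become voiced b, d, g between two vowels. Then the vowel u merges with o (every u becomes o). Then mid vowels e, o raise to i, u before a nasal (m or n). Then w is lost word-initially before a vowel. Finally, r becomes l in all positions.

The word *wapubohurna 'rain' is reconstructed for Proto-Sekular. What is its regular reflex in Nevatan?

aboboolna

Nevatan: start from *wapubohurna.
  rule 1 (h-loss): wapubohurna → wapubourna
  rule 2 (intervocalic voicing): wapubourna → wabubourna
  rule 3 (vowel merger): wabubourna → waboboorna
  rule 4: no change — waboboorna
  rule 5 (glide loss): waboboorna → aboboorna
  rule 6 (unconditioned shift): aboboorna → aboboolna
  ⇒ Nevatan aboboolna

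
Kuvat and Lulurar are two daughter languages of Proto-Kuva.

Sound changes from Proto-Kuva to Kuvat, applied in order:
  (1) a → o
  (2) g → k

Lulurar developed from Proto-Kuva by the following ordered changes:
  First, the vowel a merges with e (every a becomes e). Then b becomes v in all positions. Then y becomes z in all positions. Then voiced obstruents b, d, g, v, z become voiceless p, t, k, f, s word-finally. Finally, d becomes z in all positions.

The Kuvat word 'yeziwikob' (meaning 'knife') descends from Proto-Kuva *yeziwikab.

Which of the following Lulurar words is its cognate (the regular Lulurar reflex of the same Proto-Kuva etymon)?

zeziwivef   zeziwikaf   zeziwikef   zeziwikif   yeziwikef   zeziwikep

zeziwikef

Lulurar: *yeziwikab > yeziwikeb > yeziwikev > zeziwikev > zeziwikef  (by vowel merger, unconditioned shift, unconditioned shift, final devoicing)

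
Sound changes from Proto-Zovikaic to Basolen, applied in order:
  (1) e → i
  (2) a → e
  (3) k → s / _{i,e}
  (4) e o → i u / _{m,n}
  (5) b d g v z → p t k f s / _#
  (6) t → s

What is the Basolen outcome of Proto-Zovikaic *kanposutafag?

sinposusefek

Basolen: *kanposutafag
  kanposutafag (rule 1 does not apply)
  kanposutafag → kenposutefeg   [vowel merger]
  kenposutefeg → senposutefeg   [palatalisation]
  senposutefeg → sinposutefeg   [pre-nasal raising]
  sinposutefeg → sinposutefek   [final devoicing]
  sinposutefek → sinposusefek   [unconditioned shift]
  giving Basolen sinposusefek.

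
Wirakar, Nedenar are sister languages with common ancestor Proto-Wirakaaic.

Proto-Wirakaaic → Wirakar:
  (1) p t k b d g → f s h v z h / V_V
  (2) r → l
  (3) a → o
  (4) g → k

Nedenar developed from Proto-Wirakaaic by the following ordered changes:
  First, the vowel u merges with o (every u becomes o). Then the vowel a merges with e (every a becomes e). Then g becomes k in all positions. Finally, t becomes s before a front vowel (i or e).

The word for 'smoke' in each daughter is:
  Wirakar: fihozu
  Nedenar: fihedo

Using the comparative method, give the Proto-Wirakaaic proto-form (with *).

Position 6: Wirakar has u, Nedenar has o. Wirakar preserves u here (none of its changes turn any other segment into u), so the proto-segment is *u.
Position 5: Wirakar has z, Nedenar has d. Nedenar preserves d here (none of its changes turn any other segment into d), so the proto-segment is *d.
Verify the candidate proto-form against each daughter:
Wirakar: *fihadu > fihazu > fihozu  (by intervocalic lenition, vowel merger)
Nedenar: *fihadu > fihado > fihedo  (by vowel merger, vowel merger)
*fihadu is the unique common source.

*fihadu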